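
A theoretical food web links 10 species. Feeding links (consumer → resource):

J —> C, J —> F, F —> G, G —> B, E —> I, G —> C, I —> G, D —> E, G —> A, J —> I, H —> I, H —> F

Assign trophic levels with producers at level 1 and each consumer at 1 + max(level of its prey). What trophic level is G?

Trophic level 2

A is a producer → level 1.
G eats A (level 1); other prey at levels: B 1, C 1 → level 2.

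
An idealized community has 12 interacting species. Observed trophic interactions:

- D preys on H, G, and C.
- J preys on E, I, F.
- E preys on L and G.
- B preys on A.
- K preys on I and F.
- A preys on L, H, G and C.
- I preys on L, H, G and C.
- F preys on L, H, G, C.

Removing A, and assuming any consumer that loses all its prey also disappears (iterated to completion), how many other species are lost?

1

Remove A.
Round 1: B (all prey gone) → extinct.
No further losses. Total secondary extinctions: 1.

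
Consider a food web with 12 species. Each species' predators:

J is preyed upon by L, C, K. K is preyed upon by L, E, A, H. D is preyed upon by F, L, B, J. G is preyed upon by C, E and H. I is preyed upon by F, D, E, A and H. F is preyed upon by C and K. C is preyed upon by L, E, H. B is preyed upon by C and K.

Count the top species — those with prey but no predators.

Top species (has prey, but nothing eats it): L, E, A, H.
Count: 4.

4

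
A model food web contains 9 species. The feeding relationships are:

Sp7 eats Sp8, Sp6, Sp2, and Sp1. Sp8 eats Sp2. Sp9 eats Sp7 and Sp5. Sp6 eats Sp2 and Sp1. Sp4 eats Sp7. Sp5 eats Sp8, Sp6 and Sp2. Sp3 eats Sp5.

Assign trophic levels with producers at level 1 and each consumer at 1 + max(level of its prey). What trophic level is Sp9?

Trophic level 4

Sp2 is a producer → level 1.
Sp8 eats Sp2 → level 2.
Sp5 eats Sp8 (level 2); other prey at levels: Sp2 1, Sp6 2 → level 3.
Sp9 eats Sp5 (level 3); other prey at levels: Sp7 3 → level 4.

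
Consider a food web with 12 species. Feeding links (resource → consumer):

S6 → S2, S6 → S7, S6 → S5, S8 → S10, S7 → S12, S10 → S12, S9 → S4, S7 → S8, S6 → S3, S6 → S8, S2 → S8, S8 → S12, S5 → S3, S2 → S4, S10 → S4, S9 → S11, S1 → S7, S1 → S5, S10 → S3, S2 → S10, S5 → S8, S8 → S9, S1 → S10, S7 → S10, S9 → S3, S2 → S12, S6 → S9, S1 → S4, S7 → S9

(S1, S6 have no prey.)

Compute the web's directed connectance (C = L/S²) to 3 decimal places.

The web has S = 12 species and L = 29 feeding links.
C = L / S² = 29 / 144 = 0.2014 ≈ 0.201.

C = 0.201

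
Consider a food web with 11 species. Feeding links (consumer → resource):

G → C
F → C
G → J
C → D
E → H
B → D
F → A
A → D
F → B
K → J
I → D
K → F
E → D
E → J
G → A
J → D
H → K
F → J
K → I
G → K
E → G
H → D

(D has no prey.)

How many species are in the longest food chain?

One longest chain: D → A → F → K → H → E.
It has 6 species and 5 links.

6 species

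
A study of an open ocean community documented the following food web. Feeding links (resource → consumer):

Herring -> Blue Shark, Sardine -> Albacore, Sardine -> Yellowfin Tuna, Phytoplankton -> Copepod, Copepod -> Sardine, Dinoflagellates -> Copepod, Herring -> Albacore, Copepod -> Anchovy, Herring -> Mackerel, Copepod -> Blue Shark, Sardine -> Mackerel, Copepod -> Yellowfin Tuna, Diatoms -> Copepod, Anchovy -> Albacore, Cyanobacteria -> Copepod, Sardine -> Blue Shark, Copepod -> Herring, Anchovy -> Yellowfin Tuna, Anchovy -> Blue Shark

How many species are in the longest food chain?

4 species

One longest chain: Phytoplankton → Copepod → Anchovy → Yellowfin Tuna.
It has 4 species and 3 links.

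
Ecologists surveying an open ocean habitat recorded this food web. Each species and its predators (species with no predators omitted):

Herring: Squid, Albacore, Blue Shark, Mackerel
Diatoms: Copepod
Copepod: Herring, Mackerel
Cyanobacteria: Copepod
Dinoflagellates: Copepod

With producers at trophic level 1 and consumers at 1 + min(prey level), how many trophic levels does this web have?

Producers (level 1): Cyanobacteria, Diatoms, Dinoflagellates.
Following each consumer down to its lowest-level prey: Cyanobacteria → Copepod → Herring → Blue Shark (levels 1 through 4).
All prey of Blue Shark (Herring 3) are at level 3 or above, so Blue Shark is at level 1 + 3 = 4.
Every consumer has at least one prey at level 3 or below, so none exceeds level 4.

4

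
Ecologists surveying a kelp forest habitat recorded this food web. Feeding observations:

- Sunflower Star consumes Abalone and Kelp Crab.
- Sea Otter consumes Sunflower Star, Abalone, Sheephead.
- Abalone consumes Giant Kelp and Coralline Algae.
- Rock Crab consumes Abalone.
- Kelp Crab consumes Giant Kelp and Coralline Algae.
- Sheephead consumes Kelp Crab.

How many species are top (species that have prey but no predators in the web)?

2

Top species (has prey, but nothing eats it): Rock Crab, Sea Otter.
Count: 2.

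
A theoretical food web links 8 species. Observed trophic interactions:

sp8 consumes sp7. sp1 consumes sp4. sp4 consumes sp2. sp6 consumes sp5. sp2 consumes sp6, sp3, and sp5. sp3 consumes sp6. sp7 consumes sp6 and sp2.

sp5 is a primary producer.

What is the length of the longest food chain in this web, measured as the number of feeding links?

5 links

One longest chain: sp5 → sp6 → sp3 → sp2 → sp4 → sp1.
It has 6 species and 5 links.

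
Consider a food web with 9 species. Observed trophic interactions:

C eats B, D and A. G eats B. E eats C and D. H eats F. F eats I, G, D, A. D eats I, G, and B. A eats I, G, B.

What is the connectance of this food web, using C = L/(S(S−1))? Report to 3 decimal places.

C = 0.236

The web has S = 9 species and L = 17 feeding links.
C = L / (S(S−1)) = 17 / 72 = 0.2361 ≈ 0.236.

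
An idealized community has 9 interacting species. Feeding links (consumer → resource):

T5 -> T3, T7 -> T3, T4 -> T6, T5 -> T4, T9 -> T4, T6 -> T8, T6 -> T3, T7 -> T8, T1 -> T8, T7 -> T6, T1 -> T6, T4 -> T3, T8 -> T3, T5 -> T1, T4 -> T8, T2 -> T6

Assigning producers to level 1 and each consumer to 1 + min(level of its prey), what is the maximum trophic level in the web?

3

Producers (level 1): T3.
Following each consumer down to its lowest-level prey: T3 → T6 → T2 (levels 1 through 3).
All prey of T2 (T6 2) are at level 2 or above, so T2 is at level 1 + 2 = 3.
Every consumer has at least one prey at level 2 or below, so none exceeds level 3.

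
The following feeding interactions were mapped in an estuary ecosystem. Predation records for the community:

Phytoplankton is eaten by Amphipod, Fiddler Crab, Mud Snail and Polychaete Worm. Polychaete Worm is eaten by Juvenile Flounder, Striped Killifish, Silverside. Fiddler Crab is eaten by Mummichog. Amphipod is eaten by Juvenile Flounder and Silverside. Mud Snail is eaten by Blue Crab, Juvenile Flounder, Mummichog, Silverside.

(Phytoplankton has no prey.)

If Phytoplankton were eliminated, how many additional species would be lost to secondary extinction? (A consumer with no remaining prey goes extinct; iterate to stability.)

9

Remove Phytoplankton.
Round 1: Polychaete Worm (all prey gone), Fiddler Crab (all prey gone), Amphipod (all prey gone), Mud Snail (all prey gone) → extinct.
Round 2: Silverside (all prey gone), Striped Killifish (all prey gone), Juvenile Flounder (all prey gone), Blue Crab (all prey gone), Mummichog (all prey gone) → extinct.
No further losses. Total secondary extinctions: 9.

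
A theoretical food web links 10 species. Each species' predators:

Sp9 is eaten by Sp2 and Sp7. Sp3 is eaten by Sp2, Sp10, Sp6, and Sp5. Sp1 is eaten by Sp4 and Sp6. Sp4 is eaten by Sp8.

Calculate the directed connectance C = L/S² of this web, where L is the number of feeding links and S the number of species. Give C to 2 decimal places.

The web has S = 10 species and L = 9 feeding links.
C = L / S² = 9 / 100 = 0.0900 ≈ 0.09.

C = 0.09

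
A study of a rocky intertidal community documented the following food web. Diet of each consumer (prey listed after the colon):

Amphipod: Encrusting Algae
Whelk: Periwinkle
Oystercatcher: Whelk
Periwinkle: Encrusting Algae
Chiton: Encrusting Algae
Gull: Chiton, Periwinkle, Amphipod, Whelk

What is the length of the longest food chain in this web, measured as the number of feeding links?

3 links

One longest chain: Encrusting Algae → Periwinkle → Whelk → Oystercatcher.
It has 4 species and 3 links.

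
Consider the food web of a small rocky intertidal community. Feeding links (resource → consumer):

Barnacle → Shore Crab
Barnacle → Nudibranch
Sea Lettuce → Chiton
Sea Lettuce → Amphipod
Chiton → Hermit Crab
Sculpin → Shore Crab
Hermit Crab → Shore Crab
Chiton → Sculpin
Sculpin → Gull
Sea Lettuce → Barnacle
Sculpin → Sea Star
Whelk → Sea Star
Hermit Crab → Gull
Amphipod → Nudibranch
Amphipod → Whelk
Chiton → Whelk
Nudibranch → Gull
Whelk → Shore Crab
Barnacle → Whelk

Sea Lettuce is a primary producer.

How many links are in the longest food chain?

3 links

One longest chain: Sea Lettuce → Chiton → Hermit Crab → Shore Crab.
It has 4 species and 3 links.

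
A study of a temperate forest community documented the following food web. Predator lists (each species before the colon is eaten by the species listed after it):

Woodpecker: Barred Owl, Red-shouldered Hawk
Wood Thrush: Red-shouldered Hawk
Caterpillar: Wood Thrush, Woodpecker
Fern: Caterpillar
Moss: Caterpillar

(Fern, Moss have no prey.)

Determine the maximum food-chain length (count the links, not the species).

3 links

One longest chain: Fern → Caterpillar → Woodpecker → Barred Owl.
It has 4 species and 3 links.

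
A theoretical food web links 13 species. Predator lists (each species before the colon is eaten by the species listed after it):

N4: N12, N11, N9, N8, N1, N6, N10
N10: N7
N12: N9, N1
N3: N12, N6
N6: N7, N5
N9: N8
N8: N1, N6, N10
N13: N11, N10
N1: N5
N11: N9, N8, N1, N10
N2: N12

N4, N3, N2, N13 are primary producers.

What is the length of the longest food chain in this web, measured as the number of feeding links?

One longest chain: N4 → N12 → N9 → N8 → N6 → N7.
It has 6 species and 5 links.

5 links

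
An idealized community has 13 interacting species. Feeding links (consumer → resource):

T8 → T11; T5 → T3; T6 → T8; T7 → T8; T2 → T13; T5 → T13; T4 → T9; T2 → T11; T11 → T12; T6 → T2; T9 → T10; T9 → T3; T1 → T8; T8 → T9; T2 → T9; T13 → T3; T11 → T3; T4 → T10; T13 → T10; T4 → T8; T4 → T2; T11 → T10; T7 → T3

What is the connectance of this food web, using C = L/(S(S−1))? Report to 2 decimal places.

The web has S = 13 species and L = 23 feeding links.
C = L / (S(S−1)) = 23 / 156 = 0.1474 ≈ 0.15.

C = 0.15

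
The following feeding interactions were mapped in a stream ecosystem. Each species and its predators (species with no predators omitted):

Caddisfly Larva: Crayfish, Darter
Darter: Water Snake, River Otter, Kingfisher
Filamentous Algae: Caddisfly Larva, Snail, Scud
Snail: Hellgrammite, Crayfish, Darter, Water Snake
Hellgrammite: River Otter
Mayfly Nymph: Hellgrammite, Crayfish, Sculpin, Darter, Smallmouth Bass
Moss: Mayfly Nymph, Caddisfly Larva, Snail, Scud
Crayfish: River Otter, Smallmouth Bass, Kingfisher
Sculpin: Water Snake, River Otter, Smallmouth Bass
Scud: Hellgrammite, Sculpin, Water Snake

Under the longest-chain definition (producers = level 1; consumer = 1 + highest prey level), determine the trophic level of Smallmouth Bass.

Moss is a producer → level 1.
Mayfly Nymph eats Moss → level 2.
Sculpin eats Mayfly Nymph (level 2); other prey at levels: Scud 2 → level 3.
Smallmouth Bass eats Sculpin (level 3); other prey at levels: Mayfly Nymph 2, Crayfish 3 → level 4.

Trophic level 4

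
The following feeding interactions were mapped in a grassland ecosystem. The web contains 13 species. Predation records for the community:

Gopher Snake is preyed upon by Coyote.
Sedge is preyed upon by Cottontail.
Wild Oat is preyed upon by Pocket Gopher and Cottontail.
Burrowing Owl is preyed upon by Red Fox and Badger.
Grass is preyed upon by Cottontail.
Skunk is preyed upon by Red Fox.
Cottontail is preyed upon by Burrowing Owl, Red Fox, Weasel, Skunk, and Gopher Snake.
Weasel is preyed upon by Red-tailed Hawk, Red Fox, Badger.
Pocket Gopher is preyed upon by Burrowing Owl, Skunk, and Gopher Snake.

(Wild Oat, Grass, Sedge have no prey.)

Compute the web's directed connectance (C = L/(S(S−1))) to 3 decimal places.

The web has S = 13 species and L = 19 feeding links.
C = L / (S(S−1)) = 19 / 156 = 0.1218 ≈ 0.122.

C = 0.122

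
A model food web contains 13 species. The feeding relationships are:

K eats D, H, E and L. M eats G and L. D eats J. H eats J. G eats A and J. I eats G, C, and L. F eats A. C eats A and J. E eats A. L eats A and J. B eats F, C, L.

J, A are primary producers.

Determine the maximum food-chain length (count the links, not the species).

One longest chain: J → L → I.
It has 3 species and 2 links.

2 links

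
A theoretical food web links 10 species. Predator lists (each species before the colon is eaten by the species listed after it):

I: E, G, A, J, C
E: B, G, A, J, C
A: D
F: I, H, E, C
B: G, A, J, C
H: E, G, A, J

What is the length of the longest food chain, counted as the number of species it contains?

One longest chain: F → I → E → B → A → D.
It has 6 species and 5 links.

6 species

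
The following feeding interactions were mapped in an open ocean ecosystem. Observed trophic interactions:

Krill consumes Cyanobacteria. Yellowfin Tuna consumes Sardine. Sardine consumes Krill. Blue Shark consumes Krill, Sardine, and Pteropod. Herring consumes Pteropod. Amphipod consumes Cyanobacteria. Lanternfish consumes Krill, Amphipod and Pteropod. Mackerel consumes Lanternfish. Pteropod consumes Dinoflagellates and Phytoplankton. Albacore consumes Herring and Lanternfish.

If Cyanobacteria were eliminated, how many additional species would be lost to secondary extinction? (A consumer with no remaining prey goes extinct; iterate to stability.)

4

Remove Cyanobacteria.
Round 1: Krill (all prey gone), Amphipod (all prey gone) → extinct.
Round 2: Sardine (all prey gone) → extinct.
Round 3: Yellowfin Tuna (all prey gone) → extinct.
No further losses. Total secondary extinctions: 4.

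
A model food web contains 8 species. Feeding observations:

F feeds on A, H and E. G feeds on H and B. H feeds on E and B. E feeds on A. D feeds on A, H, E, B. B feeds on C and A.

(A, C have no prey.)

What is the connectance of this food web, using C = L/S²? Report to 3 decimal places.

C = 0.219

The web has S = 8 species and L = 14 feeding links.
C = L / S² = 14 / 64 = 0.2188 ≈ 0.219.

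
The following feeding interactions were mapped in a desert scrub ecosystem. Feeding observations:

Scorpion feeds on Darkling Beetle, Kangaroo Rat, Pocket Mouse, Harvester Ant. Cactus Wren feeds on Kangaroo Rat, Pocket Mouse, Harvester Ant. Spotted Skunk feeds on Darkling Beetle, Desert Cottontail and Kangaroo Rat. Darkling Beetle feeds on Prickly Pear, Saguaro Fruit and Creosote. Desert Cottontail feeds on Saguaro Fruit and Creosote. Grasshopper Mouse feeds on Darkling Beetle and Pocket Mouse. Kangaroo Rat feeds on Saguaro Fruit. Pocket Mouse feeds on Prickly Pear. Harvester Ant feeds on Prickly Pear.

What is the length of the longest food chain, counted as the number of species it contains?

3 species

One longest chain: Saguaro Fruit → Kangaroo Rat → Cactus Wren.
It has 3 species and 2 links.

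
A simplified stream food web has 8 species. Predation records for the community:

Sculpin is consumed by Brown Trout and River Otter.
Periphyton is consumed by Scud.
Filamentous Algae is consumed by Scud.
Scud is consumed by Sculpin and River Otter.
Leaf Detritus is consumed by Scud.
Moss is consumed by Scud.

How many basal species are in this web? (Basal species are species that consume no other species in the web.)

Basal species (no prey listed): Filamentous Algae, Periphyton, Leaf Detritus, Moss.
Count: 4.

4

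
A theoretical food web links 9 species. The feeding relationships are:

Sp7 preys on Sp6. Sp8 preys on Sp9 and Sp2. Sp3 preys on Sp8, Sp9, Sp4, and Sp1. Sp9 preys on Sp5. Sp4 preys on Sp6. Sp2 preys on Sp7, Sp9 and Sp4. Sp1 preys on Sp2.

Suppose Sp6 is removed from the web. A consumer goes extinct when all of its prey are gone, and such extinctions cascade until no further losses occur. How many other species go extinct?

2

Remove Sp6.
Round 1: Sp7 (all prey gone), Sp4 (all prey gone) → extinct.
No further losses. Total secondary extinctions: 2.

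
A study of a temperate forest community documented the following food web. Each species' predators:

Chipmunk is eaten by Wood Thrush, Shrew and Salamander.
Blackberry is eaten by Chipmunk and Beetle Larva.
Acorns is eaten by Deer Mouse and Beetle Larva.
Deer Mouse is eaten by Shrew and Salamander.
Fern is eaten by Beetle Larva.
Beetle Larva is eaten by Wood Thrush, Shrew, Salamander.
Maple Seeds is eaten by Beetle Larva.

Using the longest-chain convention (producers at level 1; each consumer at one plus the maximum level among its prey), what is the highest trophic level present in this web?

3

Producers (level 1): Maple Seeds, Blackberry, Fern, Acorns.
Blackberry → Chipmunk → Wood Thrush gives Wood Thrush level 3.
No species has a prey at level 3, so no species reaches level 4.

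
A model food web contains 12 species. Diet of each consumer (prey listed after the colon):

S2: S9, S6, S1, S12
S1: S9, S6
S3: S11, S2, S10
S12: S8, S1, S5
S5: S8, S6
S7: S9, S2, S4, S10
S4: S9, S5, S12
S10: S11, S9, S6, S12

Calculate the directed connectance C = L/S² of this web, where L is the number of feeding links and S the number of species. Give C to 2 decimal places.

The web has S = 12 species and L = 25 feeding links.
C = L / S² = 25 / 144 = 0.1736 ≈ 0.17.

C = 0.17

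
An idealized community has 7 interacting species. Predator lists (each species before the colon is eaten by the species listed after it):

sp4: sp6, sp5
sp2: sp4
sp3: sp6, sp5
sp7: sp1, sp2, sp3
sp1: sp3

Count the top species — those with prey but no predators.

Top species (has prey, but nothing eats it): sp6, sp5.
Count: 2.

2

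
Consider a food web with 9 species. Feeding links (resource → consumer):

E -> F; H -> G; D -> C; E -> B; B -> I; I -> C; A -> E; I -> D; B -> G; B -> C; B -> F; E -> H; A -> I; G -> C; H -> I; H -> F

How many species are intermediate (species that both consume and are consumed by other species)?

6

Intermediate species (has both prey and predators): E, B, H, G, I, D.
Count: 6.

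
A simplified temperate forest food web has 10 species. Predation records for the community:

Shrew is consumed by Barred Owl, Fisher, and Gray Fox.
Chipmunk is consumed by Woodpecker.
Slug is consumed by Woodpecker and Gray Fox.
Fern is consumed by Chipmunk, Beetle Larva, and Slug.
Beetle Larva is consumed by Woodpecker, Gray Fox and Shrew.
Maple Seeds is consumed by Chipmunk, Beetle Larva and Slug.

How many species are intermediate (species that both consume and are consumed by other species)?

Intermediate species (has both prey and predators): Beetle Larva, Chipmunk, Slug, Shrew.
Count: 4.

4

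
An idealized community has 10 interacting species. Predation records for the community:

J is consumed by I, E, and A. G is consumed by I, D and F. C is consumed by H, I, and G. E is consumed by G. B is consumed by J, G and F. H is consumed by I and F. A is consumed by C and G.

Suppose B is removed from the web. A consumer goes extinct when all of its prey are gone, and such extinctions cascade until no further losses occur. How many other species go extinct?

Remove B.
Round 1: J (all prey gone) → extinct.
Round 2: A (all prey gone), E (all prey gone) → extinct.
Round 3: C (all prey gone) → extinct.
Round 4: G (all prey gone), H (all prey gone) → extinct.
Round 5: F (all prey gone), D (all prey gone), I (all prey gone) → extinct.
No further losses. Total secondary extinctions: 9.

9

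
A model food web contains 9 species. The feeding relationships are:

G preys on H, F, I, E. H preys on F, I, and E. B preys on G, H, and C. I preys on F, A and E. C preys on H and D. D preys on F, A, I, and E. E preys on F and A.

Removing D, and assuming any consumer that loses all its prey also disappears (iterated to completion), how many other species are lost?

Remove D.
Every predator of it retains at least one other prey: C still has H.
No consumer loses all prey, so no secondary extinctions occur.

0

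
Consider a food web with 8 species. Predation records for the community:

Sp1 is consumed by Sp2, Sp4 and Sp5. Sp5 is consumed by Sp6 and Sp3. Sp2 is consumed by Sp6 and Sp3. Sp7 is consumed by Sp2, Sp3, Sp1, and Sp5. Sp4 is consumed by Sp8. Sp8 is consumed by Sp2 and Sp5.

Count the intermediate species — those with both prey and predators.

5

Intermediate species (has both prey and predators): Sp1, Sp4, Sp8, Sp2, Sp5.
Count: 5.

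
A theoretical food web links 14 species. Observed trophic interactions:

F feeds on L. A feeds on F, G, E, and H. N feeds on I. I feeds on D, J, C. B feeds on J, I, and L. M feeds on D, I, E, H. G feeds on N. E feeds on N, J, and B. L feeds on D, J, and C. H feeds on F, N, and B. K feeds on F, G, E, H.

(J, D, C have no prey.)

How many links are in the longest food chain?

One longest chain: J → I → N → E → M.
It has 5 species and 4 links.

4 links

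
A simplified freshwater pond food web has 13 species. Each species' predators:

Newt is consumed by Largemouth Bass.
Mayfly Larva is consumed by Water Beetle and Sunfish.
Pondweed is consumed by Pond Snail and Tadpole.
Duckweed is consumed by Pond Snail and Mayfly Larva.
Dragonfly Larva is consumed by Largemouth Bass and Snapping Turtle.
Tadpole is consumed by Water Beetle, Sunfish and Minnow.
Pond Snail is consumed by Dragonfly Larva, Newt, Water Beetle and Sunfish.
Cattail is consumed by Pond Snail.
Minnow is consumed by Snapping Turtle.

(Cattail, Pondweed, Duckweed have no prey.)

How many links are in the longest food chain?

One longest chain: Cattail → Pond Snail → Dragonfly Larva → Snapping Turtle.
It has 4 species and 3 links.

3 links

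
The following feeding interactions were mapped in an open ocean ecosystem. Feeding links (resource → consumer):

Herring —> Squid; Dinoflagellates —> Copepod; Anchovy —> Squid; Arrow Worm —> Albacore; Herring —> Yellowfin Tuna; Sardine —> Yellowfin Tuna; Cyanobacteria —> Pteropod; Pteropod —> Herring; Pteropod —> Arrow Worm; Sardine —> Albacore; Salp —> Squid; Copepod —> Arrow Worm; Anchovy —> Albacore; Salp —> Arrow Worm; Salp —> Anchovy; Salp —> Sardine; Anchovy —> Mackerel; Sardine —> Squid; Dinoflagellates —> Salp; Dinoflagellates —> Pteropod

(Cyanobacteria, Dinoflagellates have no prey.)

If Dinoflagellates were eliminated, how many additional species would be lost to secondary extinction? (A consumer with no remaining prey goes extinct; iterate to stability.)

5

Remove Dinoflagellates.
Round 1: Copepod (all prey gone), Salp (all prey gone) → extinct.
Round 2: Sardine (all prey gone), Anchovy (all prey gone) → extinct.
Round 3: Mackerel (all prey gone) → extinct.
No further losses. Total secondary extinctions: 5.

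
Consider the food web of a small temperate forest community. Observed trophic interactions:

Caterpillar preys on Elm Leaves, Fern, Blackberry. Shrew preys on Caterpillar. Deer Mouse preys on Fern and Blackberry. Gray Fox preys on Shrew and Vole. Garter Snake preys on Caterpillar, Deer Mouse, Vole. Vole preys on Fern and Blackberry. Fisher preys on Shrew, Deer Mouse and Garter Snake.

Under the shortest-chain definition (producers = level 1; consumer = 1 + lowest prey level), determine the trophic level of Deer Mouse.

Trophic level 2

Blackberry is a producer → level 1.
Deer Mouse eats Blackberry → level 2.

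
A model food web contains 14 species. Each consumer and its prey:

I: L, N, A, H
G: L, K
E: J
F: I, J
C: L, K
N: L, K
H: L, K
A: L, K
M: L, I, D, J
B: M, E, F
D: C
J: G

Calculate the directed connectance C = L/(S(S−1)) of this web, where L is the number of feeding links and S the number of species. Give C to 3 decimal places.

C = 0.143

The web has S = 14 species and L = 26 feeding links.
C = L / (S(S−1)) = 26 / 182 = 0.1429 ≈ 0.143.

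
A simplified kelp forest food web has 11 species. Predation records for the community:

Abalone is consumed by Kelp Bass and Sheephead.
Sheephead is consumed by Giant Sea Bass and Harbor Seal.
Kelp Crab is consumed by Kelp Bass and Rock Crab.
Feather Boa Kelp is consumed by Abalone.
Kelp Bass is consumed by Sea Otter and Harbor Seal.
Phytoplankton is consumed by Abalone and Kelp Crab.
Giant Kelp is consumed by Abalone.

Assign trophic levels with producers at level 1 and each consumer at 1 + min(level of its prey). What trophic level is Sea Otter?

Giant Kelp is a producer → level 1.
Abalone eats Giant Kelp → level 2.
Kelp Bass eats Abalone → level 3.
Sea Otter eats Kelp Bass → level 4.
No prey of Sea Otter is below level 3, so 4 is the minimum.

Trophic level 4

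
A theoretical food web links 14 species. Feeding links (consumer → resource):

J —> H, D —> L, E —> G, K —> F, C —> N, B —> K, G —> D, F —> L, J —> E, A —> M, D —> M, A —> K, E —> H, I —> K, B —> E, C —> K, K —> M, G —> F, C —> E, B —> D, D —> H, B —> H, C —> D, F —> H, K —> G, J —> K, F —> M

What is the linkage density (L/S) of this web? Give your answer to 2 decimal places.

L/S = 1.93

There are L = 27 links among S = 14 species.
L/S = 27/14 = 1.9286 ≈ 1.93.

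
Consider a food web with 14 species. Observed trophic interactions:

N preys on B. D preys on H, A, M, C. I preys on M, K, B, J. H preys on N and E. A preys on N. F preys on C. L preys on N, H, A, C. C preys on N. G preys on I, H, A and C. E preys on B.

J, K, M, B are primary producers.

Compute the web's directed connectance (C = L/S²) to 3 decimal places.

C = 0.117

The web has S = 14 species and L = 23 feeding links.
C = L / S² = 23 / 196 = 0.1173 ≈ 0.117.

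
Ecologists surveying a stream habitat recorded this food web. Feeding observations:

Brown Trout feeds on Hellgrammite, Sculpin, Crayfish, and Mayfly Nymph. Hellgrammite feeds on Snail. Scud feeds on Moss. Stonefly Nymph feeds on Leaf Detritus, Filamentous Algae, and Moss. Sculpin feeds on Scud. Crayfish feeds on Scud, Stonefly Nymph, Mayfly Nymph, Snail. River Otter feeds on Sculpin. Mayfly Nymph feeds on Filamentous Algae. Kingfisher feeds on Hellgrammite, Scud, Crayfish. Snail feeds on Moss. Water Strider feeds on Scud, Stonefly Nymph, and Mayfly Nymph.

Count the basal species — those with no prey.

Basal species (no prey listed): Leaf Detritus, Moss, Filamentous Algae.
Count: 3.

3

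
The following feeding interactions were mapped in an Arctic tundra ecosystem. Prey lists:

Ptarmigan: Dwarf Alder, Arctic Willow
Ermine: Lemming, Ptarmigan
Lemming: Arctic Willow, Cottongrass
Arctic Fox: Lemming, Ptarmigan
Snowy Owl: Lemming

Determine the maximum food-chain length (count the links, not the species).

One longest chain: Arctic Willow → Lemming → Ermine.
It has 3 species and 2 links.

2 links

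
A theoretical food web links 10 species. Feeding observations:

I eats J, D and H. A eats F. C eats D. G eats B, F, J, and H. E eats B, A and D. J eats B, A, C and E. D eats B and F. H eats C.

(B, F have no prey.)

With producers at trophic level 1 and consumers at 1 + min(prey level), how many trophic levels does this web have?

4

Producers (level 1): B, F.
Following each consumer down to its lowest-level prey: B → D → C → H (levels 1 through 4).
All prey of H (C 3) are at level 3 or above, so H is at level 1 + 3 = 4.
Every consumer has at least one prey at level 3 or below, so none exceeds level 4.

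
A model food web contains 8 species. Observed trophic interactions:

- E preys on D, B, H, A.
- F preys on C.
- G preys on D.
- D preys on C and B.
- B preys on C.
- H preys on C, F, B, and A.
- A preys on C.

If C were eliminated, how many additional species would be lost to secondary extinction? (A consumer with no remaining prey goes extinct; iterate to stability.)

7

Remove C.
Round 1: F (all prey gone), A (all prey gone), B (all prey gone) → extinct.
Round 2: H (all prey gone), D (all prey gone) → extinct.
Round 3: E (all prey gone), G (all prey gone) → extinct.
No further losses. Total secondary extinctions: 7.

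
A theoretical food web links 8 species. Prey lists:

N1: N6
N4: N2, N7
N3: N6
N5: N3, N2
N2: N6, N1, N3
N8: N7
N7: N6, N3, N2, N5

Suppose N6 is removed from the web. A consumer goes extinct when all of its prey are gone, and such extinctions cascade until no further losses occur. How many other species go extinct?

7

Remove N6.
Round 1: N1 (all prey gone), N3 (all prey gone) → extinct.
Round 2: N2 (all prey gone) → extinct.
Round 3: N5 (all prey gone) → extinct.
Round 4: N7 (all prey gone) → extinct.
Round 5: N4 (all prey gone), N8 (all prey gone) → extinct.
No further losses. Total secondary extinctions: 7.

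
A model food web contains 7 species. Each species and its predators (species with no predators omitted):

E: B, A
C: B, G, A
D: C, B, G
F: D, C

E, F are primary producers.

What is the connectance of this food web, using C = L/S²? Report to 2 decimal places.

C = 0.20

The web has S = 7 species and L = 10 feeding links.
C = L / S² = 10 / 49 = 0.2041 ≈ 0.20.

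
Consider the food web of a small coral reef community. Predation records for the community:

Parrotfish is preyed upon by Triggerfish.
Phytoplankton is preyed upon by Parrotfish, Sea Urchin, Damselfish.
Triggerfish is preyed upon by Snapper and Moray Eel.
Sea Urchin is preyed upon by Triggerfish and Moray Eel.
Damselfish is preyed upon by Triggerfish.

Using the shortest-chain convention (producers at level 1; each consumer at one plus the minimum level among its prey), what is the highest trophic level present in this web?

4

Producers (level 1): Phytoplankton.
Following each consumer down to its lowest-level prey: Phytoplankton → Parrotfish → Triggerfish → Snapper (levels 1 through 4).
All prey of Snapper (Triggerfish 3) are at level 3 or above, so Snapper is at level 1 + 3 = 4.
Every consumer has at least one prey at level 3 or below, so none exceeds level 4.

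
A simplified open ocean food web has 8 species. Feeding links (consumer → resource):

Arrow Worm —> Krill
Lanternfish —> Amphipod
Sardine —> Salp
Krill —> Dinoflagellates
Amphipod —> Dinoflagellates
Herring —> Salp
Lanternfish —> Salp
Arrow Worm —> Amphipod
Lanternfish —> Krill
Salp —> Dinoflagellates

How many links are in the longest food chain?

One longest chain: Dinoflagellates → Salp → Herring.
It has 3 species and 2 links.

2 links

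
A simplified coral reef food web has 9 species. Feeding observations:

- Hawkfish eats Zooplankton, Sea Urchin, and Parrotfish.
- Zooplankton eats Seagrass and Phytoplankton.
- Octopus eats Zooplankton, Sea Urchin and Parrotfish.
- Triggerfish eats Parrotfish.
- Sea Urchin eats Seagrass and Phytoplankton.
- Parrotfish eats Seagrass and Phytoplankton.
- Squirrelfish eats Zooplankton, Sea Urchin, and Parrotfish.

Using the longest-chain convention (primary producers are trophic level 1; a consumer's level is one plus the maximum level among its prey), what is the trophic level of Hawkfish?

Seagrass is a producer → level 1.
Parrotfish eats Seagrass (level 1); other prey at levels: Phytoplankton 1 → level 2.
Hawkfish eats Parrotfish (level 2); other prey at levels: Sea Urchin 2, Zooplankton 2 → level 3.

Trophic level 3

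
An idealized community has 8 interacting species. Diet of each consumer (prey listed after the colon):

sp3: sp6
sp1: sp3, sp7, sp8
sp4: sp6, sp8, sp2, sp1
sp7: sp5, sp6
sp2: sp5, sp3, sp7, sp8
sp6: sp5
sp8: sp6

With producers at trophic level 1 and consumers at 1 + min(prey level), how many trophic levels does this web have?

3

Producers (level 1): sp5.
Following each consumer down to its lowest-level prey: sp5 → sp7 → sp1 (levels 1 through 3).
All prey of sp1 (sp7 2, sp3 3, sp8 3) are at level 2 or above, so sp1 is at level 1 + 2 = 3.
Every consumer has at least one prey at level 2 or below, so none exceeds level 3.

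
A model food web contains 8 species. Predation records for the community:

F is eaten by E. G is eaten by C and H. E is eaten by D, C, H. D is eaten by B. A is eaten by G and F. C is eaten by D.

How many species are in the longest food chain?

6 species

One longest chain: A → F → E → C → D → B.
It has 6 species and 5 links.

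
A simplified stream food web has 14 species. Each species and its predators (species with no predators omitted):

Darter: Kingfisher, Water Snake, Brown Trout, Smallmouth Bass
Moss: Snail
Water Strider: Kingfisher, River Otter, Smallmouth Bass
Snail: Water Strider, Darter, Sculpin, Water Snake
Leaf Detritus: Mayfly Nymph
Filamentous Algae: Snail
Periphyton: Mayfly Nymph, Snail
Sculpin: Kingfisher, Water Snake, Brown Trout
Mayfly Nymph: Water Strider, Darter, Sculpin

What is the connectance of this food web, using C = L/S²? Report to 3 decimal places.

C = 0.112

The web has S = 14 species and L = 22 feeding links.
C = L / S² = 22 / 196 = 0.1122 ≈ 0.112.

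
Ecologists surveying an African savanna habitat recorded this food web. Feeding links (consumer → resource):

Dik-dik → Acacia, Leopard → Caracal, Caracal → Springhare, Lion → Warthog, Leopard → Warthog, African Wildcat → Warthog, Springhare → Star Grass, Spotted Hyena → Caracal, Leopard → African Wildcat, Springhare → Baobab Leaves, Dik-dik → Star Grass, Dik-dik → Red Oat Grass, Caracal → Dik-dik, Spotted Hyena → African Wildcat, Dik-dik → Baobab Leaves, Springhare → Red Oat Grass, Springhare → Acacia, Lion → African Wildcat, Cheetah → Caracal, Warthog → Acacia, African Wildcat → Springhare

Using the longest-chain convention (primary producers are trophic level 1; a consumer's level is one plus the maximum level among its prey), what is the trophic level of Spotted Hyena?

Trophic level 4

Red Oat Grass is a producer → level 1.
Dik-dik eats Red Oat Grass (level 1); other prey at levels: Star Grass 1, Baobab Leaves 1, Acacia 1 → level 2.
Caracal eats Dik-dik (level 2); other prey at levels: Springhare 2 → level 3.
Spotted Hyena eats Caracal (level 3); other prey at levels: African Wildcat 3 → level 4.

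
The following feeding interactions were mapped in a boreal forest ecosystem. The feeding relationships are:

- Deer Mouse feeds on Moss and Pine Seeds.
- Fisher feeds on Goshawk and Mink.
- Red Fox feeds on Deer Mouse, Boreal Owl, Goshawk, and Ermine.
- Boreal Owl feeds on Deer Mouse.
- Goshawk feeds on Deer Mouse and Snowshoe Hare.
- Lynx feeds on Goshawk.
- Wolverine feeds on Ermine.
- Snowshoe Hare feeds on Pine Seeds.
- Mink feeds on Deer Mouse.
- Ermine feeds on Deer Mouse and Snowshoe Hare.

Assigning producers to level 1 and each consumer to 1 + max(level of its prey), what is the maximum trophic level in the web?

4

Producers (level 1): Pine Seeds, Moss.
Pine Seeds → Deer Mouse → Goshawk → Lynx gives Lynx level 4.
No species has a prey at level 4, so no species reaches level 5.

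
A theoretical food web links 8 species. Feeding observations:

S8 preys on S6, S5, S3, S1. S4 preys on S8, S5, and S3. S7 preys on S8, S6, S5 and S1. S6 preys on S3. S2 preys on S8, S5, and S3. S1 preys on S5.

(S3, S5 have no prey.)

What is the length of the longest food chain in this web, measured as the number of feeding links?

One longest chain: S5 → S1 → S8 → S4.
It has 4 species and 3 links.

3 links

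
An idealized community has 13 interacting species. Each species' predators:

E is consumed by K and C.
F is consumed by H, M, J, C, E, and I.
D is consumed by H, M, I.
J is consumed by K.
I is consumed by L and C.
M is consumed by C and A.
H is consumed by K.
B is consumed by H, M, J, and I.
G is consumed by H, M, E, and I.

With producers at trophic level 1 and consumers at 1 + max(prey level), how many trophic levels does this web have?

3

Producers (level 1): D, F, B, G.
D → I → L gives L level 3.
No species has a prey at level 3, so no species reaches level 4.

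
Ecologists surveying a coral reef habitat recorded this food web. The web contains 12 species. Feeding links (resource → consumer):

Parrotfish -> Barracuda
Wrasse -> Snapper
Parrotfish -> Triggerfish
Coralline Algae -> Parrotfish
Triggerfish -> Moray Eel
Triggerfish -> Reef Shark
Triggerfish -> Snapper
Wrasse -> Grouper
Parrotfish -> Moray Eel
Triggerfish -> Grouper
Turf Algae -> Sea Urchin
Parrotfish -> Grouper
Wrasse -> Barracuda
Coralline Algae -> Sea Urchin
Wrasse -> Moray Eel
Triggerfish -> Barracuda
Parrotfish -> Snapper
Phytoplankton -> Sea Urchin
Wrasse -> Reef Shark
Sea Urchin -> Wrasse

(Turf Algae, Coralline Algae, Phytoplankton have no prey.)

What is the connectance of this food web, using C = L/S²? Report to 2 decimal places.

C = 0.14

The web has S = 12 species and L = 20 feeding links.
C = L / S² = 20 / 144 = 0.1389 ≈ 0.14.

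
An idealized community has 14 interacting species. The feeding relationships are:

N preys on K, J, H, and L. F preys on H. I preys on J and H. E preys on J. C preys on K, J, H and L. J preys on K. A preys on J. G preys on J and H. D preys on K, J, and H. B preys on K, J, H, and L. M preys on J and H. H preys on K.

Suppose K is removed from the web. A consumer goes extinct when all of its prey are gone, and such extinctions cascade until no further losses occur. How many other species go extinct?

9

Remove K.
Round 1: J (all prey gone), H (all prey gone) → extinct.
Round 2: F (all prey gone), I (all prey gone), E (all prey gone), A (all prey gone), D (all prey gone), M (all prey gone), G (all prey gone) → extinct.
No further losses. Total secondary extinctions: 9.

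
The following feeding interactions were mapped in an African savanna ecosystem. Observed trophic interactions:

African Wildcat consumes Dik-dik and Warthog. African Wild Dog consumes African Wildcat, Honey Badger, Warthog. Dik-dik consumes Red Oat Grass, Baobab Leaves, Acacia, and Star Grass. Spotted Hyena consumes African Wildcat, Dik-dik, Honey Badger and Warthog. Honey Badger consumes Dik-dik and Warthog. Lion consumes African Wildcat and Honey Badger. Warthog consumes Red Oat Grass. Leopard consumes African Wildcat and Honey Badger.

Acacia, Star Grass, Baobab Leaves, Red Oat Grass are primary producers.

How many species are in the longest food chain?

One longest chain: Acacia → Dik-dik → Honey Badger → Spotted Hyena.
It has 4 species and 3 links.

4 species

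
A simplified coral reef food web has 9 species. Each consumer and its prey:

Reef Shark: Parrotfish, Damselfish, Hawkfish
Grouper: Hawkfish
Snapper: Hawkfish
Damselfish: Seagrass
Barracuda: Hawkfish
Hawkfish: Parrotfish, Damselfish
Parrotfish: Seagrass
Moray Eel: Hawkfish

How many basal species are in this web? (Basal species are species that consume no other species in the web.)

Basal species (no prey listed): Seagrass.
Count: 1.

1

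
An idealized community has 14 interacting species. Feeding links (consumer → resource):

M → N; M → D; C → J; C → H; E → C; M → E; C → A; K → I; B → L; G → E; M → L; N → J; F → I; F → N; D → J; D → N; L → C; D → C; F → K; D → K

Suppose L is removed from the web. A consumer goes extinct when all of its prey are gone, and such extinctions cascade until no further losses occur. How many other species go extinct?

1

Remove L.
Round 1: B (all prey gone) → extinct.
No further losses. Total secondary extinctions: 1.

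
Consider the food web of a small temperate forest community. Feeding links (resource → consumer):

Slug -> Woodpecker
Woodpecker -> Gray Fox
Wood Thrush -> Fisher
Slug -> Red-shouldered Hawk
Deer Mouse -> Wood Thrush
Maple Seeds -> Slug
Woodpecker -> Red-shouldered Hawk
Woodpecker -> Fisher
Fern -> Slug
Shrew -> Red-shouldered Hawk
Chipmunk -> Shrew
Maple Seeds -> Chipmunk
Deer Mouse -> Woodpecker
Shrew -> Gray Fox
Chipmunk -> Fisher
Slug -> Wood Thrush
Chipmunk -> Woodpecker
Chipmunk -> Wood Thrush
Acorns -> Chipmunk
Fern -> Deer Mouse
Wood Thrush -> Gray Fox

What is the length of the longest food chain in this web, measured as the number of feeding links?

3 links

One longest chain: Acorns → Chipmunk → Shrew → Red-shouldered Hawk.
It has 4 species and 3 links.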